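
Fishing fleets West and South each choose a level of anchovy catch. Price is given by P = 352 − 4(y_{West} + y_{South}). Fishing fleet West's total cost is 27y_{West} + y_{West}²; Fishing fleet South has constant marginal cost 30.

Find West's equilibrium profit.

Fishing fleet West's profit: π = y_{West}(352 − 4(y_{West} + y_{South})) − 27y_{West} − y_{West}².
∂π/∂y_{West} = 325 − 10y_{West} − 4y_{South} = 0, so y_{West} = 32.5 − 0.4y_{South}.
For South: ∂π/∂y_{South} = 322 − 8y_{South} − 4y_{West} = 0 ⇒ y_{South} = 40.25 − 0.5y_{West}.
Plugging y_{South} into West's best response: y_{West} = 32.5 − 0.4(40.25 − 0.5y_{West}) ⇒ 0.8y_{West} = 16.4, so y_{West} = 20.5.
Then y_{South} = 40.25 − 0.5·20.5 = 30.
Price P = 352 − 4·50.5 = 150.
West's profit: (150 − 27)·20.5 − (20.5)² = 2101.25.

2101.25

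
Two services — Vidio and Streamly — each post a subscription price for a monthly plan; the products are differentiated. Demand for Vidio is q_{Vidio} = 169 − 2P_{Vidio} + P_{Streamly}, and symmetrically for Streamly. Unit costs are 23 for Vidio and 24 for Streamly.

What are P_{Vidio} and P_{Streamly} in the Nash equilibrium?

Vidio's profit: π = (P_{Vidio} − 23)(169 − 2P_{Vidio} + P_{Streamly}).
∂π/∂P_{Vidio} = 215 − 4P_{Vidio} + P_{Streamly} = 0 ⇒ P_{Vidio} = 53.75 + 0.25P_{Streamly}.
Similarly P_{Streamly} = 54.25 + 0.25P_{Vidio}.
Substituting the second reaction function into the first: P_{Vidio} = 53.75 + 0.25(54.25 + 0.25P_{Vidio}), which gives 0.9375P_{Vidio} = 67.3125 ⇒ P_{Vidio} = 71.8.
Then P_{Streamly} = 54.25 + 0.25·71.8 = 72.2.

71.8, 72.2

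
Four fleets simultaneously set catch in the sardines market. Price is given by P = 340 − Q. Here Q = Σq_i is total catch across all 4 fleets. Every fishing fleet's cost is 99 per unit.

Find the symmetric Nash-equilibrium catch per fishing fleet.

48.2

A representative fishing fleet's profit is π_i = q_i(340 − Q) − 99q_i, with Q = q_i + Σ_{j≠i} q_j.
First-order condition: 241 − 2q_i − Σ_{j≠i} q_j = 0.
In a symmetric equilibrium every fishing fleet chooses the same q, so Σ_{j≠i} q_j = 3q. The condition becomes 241 − 5q = 0, giving q = 241/5 = 48.2.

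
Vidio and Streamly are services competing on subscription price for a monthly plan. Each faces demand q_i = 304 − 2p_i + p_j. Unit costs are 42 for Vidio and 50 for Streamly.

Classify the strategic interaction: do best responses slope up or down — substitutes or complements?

strategic complements

Vidio's profit: π = (p_{Vidio} − 42)(304 − 2p_{Vidio} + p_{Streamly}).
∂π/∂p_{Vidio} = 388 − 4p_{Vidio} + p_{Streamly} = 0 ⇒ p_{Vidio} = 97 + 0.25p_{Streamly}.
The best-response slope dp_{Vidio}/dp_{Streamly} = 0.25 > 0: the reaction function is upward-sloping, so the choices are strategic complements.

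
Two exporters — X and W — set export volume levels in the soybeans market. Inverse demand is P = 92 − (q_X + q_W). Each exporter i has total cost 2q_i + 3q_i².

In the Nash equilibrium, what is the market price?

72

Exporter X's profit: π = q_X(92 − (q_X + q_W)) − 2q_X − 3q_X².
∂π/∂q_X = 90 − 8q_X − q_W = 0, so q_X = 11.25 − 0.125q_W.
Setting q_X = q_W in the reaction function: q_X = 11.25 − 0.125q_X, so q_X = 11.25 / 1.125 = 10.
Equilibrium price: P = 92 − 20 = 72.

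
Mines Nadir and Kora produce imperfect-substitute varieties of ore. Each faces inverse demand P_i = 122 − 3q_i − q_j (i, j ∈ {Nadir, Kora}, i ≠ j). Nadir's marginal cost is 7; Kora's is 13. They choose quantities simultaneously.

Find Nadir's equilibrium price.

Mine Nadir's profit: π = q_{Nadir}(122 − 3q_{Nadir} − q_{Kora}) − 7q_{Nadir}.
∂π/∂q_{Nadir} = 115 − 6q_{Nadir} − q_{Kora} = 0 ⇒ q_{Nadir} = 115/6 − (1/6)q_{Kora}.
Similarly q_{Kora} = 109/6 − (1/6)q_{Nadir}.
Solving the two reaction functions simultaneously: (1 − (−1/6)(−1/6))q_{Nadir} = 115/6 − (1/6)·(109/6), so (35/36)q_{Nadir} = 581/36 and q_{Nadir} = 16.6.
Then q_{Kora} = 109/6 − (1/6)·16.6 = 15.4.
P_{Nadir} = 122 − 3·16.6 − 15.4 = 56.8.

56.8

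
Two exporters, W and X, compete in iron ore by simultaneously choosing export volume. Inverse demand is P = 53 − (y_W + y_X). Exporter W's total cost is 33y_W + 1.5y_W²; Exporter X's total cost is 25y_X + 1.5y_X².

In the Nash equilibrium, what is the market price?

45

Exporter W's profit: π = y_W(53 − (y_W + y_X)) − 33y_W − 1.5y_W².
∂π/∂y_W = 20 − 5y_W − y_X = 0, so y_W = 4 − 0.2y_X.
By the same steps for X: y_X = 5.6 − 0.2y_W.
Substituting the second reaction function into the first: y_W = 4 − 0.2(5.6 − 0.2y_W), which gives 0.96y_W = 2.88 ⇒ y_W = 3.
Then y_X = 5.6 − 0.2·3 = 5.
Equilibrium price: P = 53 − 8 = 45.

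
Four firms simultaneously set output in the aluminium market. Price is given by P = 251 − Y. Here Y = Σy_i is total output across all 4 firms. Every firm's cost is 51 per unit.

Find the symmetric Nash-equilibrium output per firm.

A representative firm's profit is π_i = y_i(251 − Y) − 51y_i, with Y = y_i + Σ_{j≠i} y_j.
First-order condition: 200 − 2y_i − Σ_{j≠i} y_j = 0.
Imposing symmetry (y_j = y for all j) turns Σ_{j≠i} y_j into 3y, so 200 = 5y and y = 40.

40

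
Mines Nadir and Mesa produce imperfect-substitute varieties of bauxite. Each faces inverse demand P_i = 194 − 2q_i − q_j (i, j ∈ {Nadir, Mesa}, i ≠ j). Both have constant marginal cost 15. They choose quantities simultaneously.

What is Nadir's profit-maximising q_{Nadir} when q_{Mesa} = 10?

Mine Nadir's profit: π = q_{Nadir}(194 − 2q_{Nadir} − q_{Mesa}) − 15q_{Nadir}.
∂π/∂q_{Nadir} = 179 − 4q_{Nadir} − q_{Mesa} = 0 ⇒ q_{Nadir} = 44.75 − 0.25q_{Mesa}.
At q_{Mesa} = 10: q_{Nadir} = 44.75 − 0.25·10 = 42.25.

42.25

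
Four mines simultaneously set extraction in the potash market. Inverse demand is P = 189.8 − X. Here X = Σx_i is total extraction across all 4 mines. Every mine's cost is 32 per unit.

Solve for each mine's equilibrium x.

A representative mine's profit is π_i = x_i(189.8 − X) − 32x_i, with X = x_i + Σ_{j≠i} x_j.
First-order condition: 157.8 − 2x_i − Σ_{j≠i} x_j = 0.
In a symmetric equilibrium every mine chooses the same x, so Σ_{j≠i} x_j = 3x. The condition becomes 157.8 − 5x = 0, giving x = 157.8/5 = 31.56.

31.56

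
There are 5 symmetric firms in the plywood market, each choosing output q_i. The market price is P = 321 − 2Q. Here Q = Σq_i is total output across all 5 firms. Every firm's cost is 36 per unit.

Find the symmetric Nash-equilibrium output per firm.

23.75

A representative firm's profit is π_i = q_i(321 − 2Q) − 36q_i, with Q = q_i + Σ_{j≠i} q_j.
First-order condition: 285 − 4q_i − 2Σ_{j≠i} q_j = 0.
Imposing symmetry (q_j = q for all j) turns Σ_{j≠i} q_j into 4q, so 285 = 12q and q = 23.75.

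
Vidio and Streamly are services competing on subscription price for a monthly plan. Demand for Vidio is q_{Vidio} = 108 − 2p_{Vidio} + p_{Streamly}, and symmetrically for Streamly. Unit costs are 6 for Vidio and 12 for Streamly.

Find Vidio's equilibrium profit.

Vidio's profit: π = (p_{Vidio} − 6)(108 − 2p_{Vidio} + p_{Streamly}).
∂π/∂p_{Vidio} = 120 − 4p_{Vidio} + p_{Streamly} = 0 ⇒ p_{Vidio} = 30 + 0.25p_{Streamly}.
Similarly p_{Streamly} = 33 + 0.25p_{Vidio}.
Substituting the second reaction function into the first: p_{Vidio} = 30 + 0.25(33 + 0.25p_{Vidio}), which gives 0.9375p_{Vidio} = 38.25 ⇒ p_{Vidio} = 40.8.
Then p_{Streamly} = 33 + 0.25·40.8 = 43.2.
q_{Vidio} = 108 − 2·40.8 + 43.2 = 69.6.
Profit = (40.8 − 6)·69.6 = 2422.08.

2422.08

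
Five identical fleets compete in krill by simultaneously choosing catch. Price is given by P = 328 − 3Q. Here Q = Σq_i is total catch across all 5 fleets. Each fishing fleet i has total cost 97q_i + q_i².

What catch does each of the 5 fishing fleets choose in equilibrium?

11.55

A representative fishing fleet's profit is π_i = q_i(328 − 3Q) − 97q_i − q_i², with Q = q_i + Σ_{j≠i} q_j.
First-order condition: 231 − 8q_i − 3Σ_{j≠i} q_j = 0.
In a symmetric equilibrium every fishing fleet chooses the same q, so Σ_{j≠i} q_j = 4q. The condition becomes 231 − 20q = 0, giving q = 231/20 = 11.55.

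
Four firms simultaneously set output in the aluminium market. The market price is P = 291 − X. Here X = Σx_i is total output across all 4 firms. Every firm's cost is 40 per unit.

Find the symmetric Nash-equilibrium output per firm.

50.2

A representative firm's profit is π_i = x_i(291 − X) − 40x_i, with X = x_i + Σ_{j≠i} x_j.
First-order condition: 251 − 2x_i − Σ_{j≠i} x_j = 0.
Imposing symmetry (x_j = x for all j) turns Σ_{j≠i} x_j into 3x, so 251 = 5x and x = 50.2.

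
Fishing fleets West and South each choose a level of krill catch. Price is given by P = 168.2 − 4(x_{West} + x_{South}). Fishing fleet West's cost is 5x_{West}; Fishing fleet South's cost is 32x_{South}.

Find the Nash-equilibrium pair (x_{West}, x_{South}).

Fishing fleet West's profit: π = x_{West}(168.2 − 4(x_{West} + x_{South})) − 5x_{West}.
∂π/∂x_{West} = 163.2 − 8x_{West} − 4x_{South} = 0, so x_{West} = 20.4 − 0.5x_{South}.
By the same steps for South: x_{South} = 17.025 − 0.5x_{West}.
Plugging x_{South} into West's best response: x_{West} = 20.4 − 0.5(17.025 − 0.5x_{West}) ⇒ 0.75x_{West} = 11.8875, so x_{West} = 15.85.
Then x_{South} = 17.025 − 0.5·15.85 = 9.1.

15.85, 9.1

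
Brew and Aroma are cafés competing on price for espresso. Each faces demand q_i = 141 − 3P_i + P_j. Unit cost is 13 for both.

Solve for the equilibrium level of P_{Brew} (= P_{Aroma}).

36

Brew's profit: π = (P_{Brew} − 13)(141 − 3P_{Brew} + P_{Aroma}).
∂π/∂P_{Brew} = 180 − 6P_{Brew} + P_{Aroma} = 0 ⇒ P_{Brew} = 30 + (1/6)P_{Aroma}.
Setting P_{Brew} = P_{Aroma} in the reaction function: P_{Brew} = 30 + (1/6)P_{Brew}, so P_{Brew} = 30 / (5/6) = 36.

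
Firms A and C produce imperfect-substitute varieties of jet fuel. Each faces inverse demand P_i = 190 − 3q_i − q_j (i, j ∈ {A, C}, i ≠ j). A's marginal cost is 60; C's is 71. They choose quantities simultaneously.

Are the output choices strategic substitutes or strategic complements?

strategic substitutes

Firm A's profit: π = q_A(190 − 3q_A − q_C) − 60q_A.
∂π/∂q_A = 130 − 6q_A − q_C = 0 ⇒ q_A = 65/3 − (1/6)q_C.
The best-response slope dq_A/dq_C = −1/6 < 0: the reaction function is downward-sloping, so the choices are strategic substitutes.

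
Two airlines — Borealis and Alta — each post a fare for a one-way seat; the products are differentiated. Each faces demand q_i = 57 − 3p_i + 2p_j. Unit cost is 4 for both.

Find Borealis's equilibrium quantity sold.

Borealis's profit: π = (p_{Borealis} − 4)(57 − 3p_{Borealis} + 2p_{Alta}).
∂π/∂p_{Borealis} = 69 − 6p_{Borealis} + 2p_{Alta} = 0 ⇒ p_{Borealis} = 11.5 + (1/3)p_{Alta}.
By symmetry p_{Alta} = p_{Borealis}; substituting into the reaction function, (2/3)p_{Borealis} = 11.5 and p_{Borealis} = 17.25.
q_{Borealis} = 57 − 3·17.25 + 2·17.25 = 39.75.

39.75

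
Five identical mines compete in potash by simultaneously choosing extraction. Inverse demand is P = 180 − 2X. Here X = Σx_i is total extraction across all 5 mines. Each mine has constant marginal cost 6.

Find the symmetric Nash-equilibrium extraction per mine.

A representative mine's profit is π_i = x_i(180 − 2X) − 6x_i, with X = x_i + Σ_{j≠i} x_j.
First-order condition: 174 − 4x_i − 2Σ_{j≠i} x_j = 0.
Imposing symmetry (x_j = x for all j) turns Σ_{j≠i} x_j into 4x, so 174 = 12x and x = 14.5.

14.5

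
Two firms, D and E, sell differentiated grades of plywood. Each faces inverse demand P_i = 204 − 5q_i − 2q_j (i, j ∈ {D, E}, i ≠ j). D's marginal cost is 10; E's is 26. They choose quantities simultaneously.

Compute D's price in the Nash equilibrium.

Firm D's profit: π = q_D(204 − 5q_D − 2q_E) − 10q_D.
∂π/∂q_D = 194 − 10q_D − 2q_E = 0 ⇒ q_D = 19.4 − 0.2q_E.
Similarly q_E = 17.8 − 0.2q_D.
Substituting the second reaction function into the first: q_D = 19.4 − 0.2(17.8 − 0.2q_D), which gives 0.96q_D = 15.84 ⇒ q_D = 16.5.
Then q_E = 17.8 − 0.2·16.5 = 14.5.
P_D = 204 − 5·16.5 − 2·14.5 = 92.5.

92.5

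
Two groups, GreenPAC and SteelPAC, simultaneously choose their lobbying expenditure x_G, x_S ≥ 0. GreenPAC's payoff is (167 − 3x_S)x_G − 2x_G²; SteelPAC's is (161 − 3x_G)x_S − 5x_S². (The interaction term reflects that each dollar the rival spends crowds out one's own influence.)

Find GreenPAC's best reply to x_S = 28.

Expanding GreenPAC's payoff: 167x_G − 3x_Sx_G − 2x_G².
∂π/∂x_G = 167 − 3x_S − 4x_G = 0, so x_G = 41.75 − 0.75x_S.
At x_S = 28: x_G = 41.75 − 0.75·28 = 20.75.

20.75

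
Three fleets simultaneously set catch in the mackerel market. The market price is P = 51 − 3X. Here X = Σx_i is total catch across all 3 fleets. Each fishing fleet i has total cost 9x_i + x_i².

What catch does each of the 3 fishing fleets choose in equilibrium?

A representative fishing fleet's profit is π_i = x_i(51 − 3X) − 9x_i − x_i², with X = x_i + Σ_{j≠i} x_j.
First-order condition: 42 − 8x_i − 3Σ_{j≠i} x_j = 0.
In a symmetric equilibrium every fishing fleet chooses the same x, so Σ_{j≠i} x_j = 2x. The condition becomes 42 − 14x = 0, giving x = 42/14 = 3.

3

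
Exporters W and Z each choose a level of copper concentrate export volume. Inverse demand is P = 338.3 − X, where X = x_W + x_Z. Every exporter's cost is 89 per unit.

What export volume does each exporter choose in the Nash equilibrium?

83.1

Exporter W's profit: π = x_W(338.3 − (x_W + x_Z)) − 89x_W.
∂π/∂x_W = 249.3 − 2x_W − x_Z = 0, so x_W = 124.65 − 0.5x_Z.
By symmetry x_Z = x_W; substituting into the reaction function, 1.5x_W = 124.65 and x_W = 83.1.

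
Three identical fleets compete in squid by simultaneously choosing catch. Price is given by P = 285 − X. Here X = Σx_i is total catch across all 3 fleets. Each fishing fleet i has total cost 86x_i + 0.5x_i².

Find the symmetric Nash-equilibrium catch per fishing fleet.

A representative fishing fleet's profit is π_i = x_i(285 − X) − 86x_i − 0.5x_i², with X = x_i + Σ_{j≠i} x_j.
First-order condition: 199 − 3x_i − Σ_{j≠i} x_j = 0.
With identical fishing fleets, set every x_j = x: then 199 − 3x − 2x = 0, i.e. x = 199/5 = 39.8.

39.8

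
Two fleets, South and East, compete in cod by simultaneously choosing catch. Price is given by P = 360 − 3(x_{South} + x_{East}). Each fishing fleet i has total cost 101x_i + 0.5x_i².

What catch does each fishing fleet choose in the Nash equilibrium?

Fishing fleet South's profit: π = x_{South}(360 − 3(x_{South} + x_{East})) − 101x_{South} − 0.5x_{South}².
∂π/∂x_{South} = 259 − 7x_{South} − 3x_{East} = 0, so x_{South} = 37 − (3/7)x_{East}.
By symmetry x_{East} = x_{South}; substituting into the reaction function, (10/7)x_{South} = 37 and x_{South} = 25.9.

25.9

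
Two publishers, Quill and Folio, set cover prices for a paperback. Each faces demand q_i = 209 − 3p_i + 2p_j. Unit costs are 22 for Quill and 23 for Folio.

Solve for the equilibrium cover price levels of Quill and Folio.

Quill's profit: π = (p_{Quill} − 22)(209 − 3p_{Quill} + 2p_{Folio}).
∂π/∂p_{Quill} = 275 − 6p_{Quill} + 2p_{Folio} = 0 ⇒ p_{Quill} = 275/6 + (1/3)p_{Folio}.
Similarly p_{Folio} = 139/3 + (1/3)p_{Quill}.
Solving the two reaction functions simultaneously: (1 − (1/3)(1/3))p_{Quill} = 275/6 + (1/3)·(139/3), so (8/9)p_{Quill} = 1103/18 and p_{Quill} = 68.9375.
Then p_{Folio} = 139/3 + (1/3)·68.9375 = 69.3125.

68.9375, 69.3125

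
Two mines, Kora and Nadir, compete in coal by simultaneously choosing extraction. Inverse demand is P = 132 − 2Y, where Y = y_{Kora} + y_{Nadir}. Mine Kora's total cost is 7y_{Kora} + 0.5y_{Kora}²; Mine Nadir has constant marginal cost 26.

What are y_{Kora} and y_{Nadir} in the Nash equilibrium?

18, 17.5

Mine Kora's profit: π = y_{Kora}(132 − 2(y_{Kora} + y_{Nadir})) − 7y_{Kora} − 0.5y_{Kora}².
∂π/∂y_{Kora} = 125 − 5y_{Kora} − 2y_{Nadir} = 0, so y_{Kora} = 25 − 0.4y_{Nadir}.
For Nadir: ∂π/∂y_{Nadir} = 106 − 4y_{Nadir} − 2y_{Kora} = 0 ⇒ y_{Nadir} = 26.5 − 0.5y_{Kora}.
Plugging y_{Nadir} into Kora's best response: y_{Kora} = 25 − 0.4(26.5 − 0.5y_{Kora}) ⇒ 0.8y_{Kora} = 14.4, so y_{Kora} = 18.
Then y_{Nadir} = 26.5 − 0.5·18 = 17.5.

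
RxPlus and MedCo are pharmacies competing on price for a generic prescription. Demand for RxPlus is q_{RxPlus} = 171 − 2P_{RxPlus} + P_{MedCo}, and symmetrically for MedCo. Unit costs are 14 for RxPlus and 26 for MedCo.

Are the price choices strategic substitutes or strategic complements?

RxPlus's profit: π = (P_{RxPlus} − 14)(171 − 2P_{RxPlus} + P_{MedCo}).
∂π/∂P_{RxPlus} = 199 − 4P_{RxPlus} + P_{MedCo} = 0 ⇒ P_{RxPlus} = 49.75 + 0.25P_{MedCo}.
The best-response slope dP_{RxPlus}/dP_{MedCo} = 0.25 > 0: the reaction function is upward-sloping, so the choices are strategic complements.

strategic complements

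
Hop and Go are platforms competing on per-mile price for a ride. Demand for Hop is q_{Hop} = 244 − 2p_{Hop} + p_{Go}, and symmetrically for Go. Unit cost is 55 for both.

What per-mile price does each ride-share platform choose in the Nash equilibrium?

118

Hop's profit: π = (p_{Hop} − 55)(244 − 2p_{Hop} + p_{Go}).
∂π/∂p_{Hop} = 354 − 4p_{Hop} + p_{Go} = 0 ⇒ p_{Hop} = 88.5 + 0.25p_{Go}.
By symmetry p_{Go} = p_{Hop}; substituting into the reaction function, 0.75p_{Hop} = 88.5 and p_{Hop} = 118.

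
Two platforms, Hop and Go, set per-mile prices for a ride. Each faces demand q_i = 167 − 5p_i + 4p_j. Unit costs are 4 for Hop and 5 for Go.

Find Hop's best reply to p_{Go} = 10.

Hop's profit: π = (p_{Hop} − 4)(167 − 5p_{Hop} + 4p_{Go}).
∂π/∂p_{Hop} = 187 − 10p_{Hop} + 4p_{Go} = 0 ⇒ p_{Hop} = 18.7 + 0.4p_{Go}.
At p_{Go} = 10: p_{Hop} = 18.7 + 0.4·10 = 22.7.

22.7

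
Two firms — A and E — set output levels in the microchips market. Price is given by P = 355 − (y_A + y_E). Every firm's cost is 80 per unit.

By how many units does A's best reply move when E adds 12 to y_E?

-6

Firm A's profit: π = y_A(355 − (y_A + y_E)) − 80y_A.
∂π/∂y_A = 275 − 2y_A − y_E = 0, so y_A = 137.5 − 0.5y_E.
The reaction-function slope is −0.5, so a 12-unit rise in y_E moves y_A by −0.5 × 12 = −6. A's best response falls — the actions are strategic substitutes.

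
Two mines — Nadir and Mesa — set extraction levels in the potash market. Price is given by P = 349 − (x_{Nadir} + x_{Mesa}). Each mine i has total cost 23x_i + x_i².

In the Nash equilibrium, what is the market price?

218.6

Mine Nadir's profit: π = x_{Nadir}(349 − (x_{Nadir} + x_{Mesa})) − 23x_{Nadir} − x_{Nadir}².
∂π/∂x_{Nadir} = 326 − 4x_{Nadir} − x_{Mesa} = 0, so x_{Nadir} = 81.5 − 0.25x_{Mesa}.
Setting x_{Nadir} = x_{Mesa} in the reaction function: x_{Nadir} = 81.5 − 0.25x_{Nadir}, so x_{Nadir} = 81.5 / 1.25 = 65.2.
Equilibrium price: P = 349 − 130.4 = 218.6.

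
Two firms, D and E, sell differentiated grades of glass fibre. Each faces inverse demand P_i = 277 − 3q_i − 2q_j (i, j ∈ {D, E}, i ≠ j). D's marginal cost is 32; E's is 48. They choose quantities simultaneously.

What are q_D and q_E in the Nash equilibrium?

Firm D's profit: π = q_D(277 − 3q_D − 2q_E) − 32q_D.
∂π/∂q_D = 245 − 6q_D − 2q_E = 0 ⇒ q_D = 245/6 − (1/3)q_E.
Similarly q_E = 229/6 − (1/3)q_D.
Solving the two reaction functions simultaneously: (1 − (−1/3)(−1/3))q_D = 245/6 − (1/3)·(229/6), so (8/9)q_D = 253/9 and q_D = 31.625.
Then q_E = 229/6 − (1/3)·31.625 = 27.625.

31.625, 27.625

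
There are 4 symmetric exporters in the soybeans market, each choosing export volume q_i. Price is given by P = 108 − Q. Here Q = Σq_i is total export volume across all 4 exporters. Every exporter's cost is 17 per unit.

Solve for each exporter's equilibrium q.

18.2

A representative exporter's profit is π_i = q_i(108 − Q) − 17q_i, with Q = q_i + Σ_{j≠i} q_j.
First-order condition: 91 − 2q_i − Σ_{j≠i} q_j = 0.
Imposing symmetry (q_j = q for all j) turns Σ_{j≠i} q_j into 3q, so 91 = 5q and q = 18.2.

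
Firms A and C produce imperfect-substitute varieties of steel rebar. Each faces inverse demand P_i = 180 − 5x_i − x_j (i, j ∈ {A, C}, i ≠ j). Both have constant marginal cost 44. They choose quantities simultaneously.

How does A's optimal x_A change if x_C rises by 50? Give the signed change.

-5

Firm A's profit: π = x_A(180 − 5x_A − x_C) − 44x_A.
∂π/∂x_A = 136 − 10x_A − x_C = 0 ⇒ x_A = 13.6 − 0.1x_C.
The reaction-function slope is −0.1, so a 50-unit rise in x_C moves x_A by −0.1 × 50 = −5. A's best response falls — the actions are strategic substitutes.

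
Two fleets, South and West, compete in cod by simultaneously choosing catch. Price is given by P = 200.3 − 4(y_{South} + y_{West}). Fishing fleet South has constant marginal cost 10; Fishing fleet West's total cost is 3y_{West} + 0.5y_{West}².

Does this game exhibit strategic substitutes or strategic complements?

strategic substitutes

Fishing fleet South's profit: π = y_{South}(200.3 − 4(y_{South} + y_{West})) − 10y_{South}.
∂π/∂y_{South} = 190.3 − 8y_{South} − 4y_{West} = 0, so y_{South} = 23.7875 − 0.5y_{West}.
The best-response slope dy_{South}/dy_{West} = −0.5 < 0: the reaction function is downward-sloping, so the choices are strategic substitutes.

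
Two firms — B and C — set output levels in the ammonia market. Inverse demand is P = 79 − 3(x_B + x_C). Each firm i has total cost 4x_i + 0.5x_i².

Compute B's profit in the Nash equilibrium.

196.875

Firm B's profit: π = x_B(79 − 3(x_B + x_C)) − 4x_B − 0.5x_B².
∂π/∂x_B = 75 − 7x_B − 3x_C = 0, so x_B = 75/7 − (3/7)x_C.
By symmetry x_C = x_B; substituting into the reaction function, (10/7)x_B = 75/7 and x_B = 7.5.
Price P = 79 − 3·15 = 34.
B's profit: (34 − 4)·7.5 − 0.5(7.5)² = 196.875.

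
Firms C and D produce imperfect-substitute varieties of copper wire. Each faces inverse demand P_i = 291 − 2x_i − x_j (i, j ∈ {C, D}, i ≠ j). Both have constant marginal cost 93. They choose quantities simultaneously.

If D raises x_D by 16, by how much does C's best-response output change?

Firm C's profit: π = x_C(291 − 2x_C − x_D) − 93x_C.
∂π/∂x_C = 198 − 4x_C − x_D = 0 ⇒ x_C = 49.5 − 0.25x_D.
The reaction-function slope is −0.25, so a 16-unit rise in x_D moves x_C by −0.25 × 16 = −4. C's best response falls — the actions are strategic substitutes.

-4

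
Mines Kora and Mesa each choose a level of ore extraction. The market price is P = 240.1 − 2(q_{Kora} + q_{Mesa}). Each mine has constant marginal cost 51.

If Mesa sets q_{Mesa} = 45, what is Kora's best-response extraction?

24.775

Mine Kora's profit: π = q_{Kora}(240.1 − 2(q_{Kora} + q_{Mesa})) − 51q_{Kora}.
∂π/∂q_{Kora} = 189.1 − 4q_{Kora} − 2q_{Mesa} = 0, so q_{Kora} = 47.275 − 0.5q_{Mesa}.
At q_{Mesa} = 45: q_{Kora} = 47.275 − 0.5·45 = 24.775.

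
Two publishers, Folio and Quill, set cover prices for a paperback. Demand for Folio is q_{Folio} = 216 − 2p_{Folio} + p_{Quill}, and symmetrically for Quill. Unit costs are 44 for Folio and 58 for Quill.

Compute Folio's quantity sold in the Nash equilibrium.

118.4

Folio's profit: π = (p_{Folio} − 44)(216 − 2p_{Folio} + p_{Quill}).
∂π/∂p_{Folio} = 304 − 4p_{Folio} + p_{Quill} = 0 ⇒ p_{Folio} = 76 + 0.25p_{Quill}.
Similarly p_{Quill} = 83 + 0.25p_{Folio}.
Plugging p_{Quill} into Folio's best response: p_{Folio} = 76 + 0.25(83 + 0.25p_{Folio}) ⇒ 0.9375p_{Folio} = 96.75, so p_{Folio} = 103.2.
Then p_{Quill} = 83 + 0.25·103.2 = 108.8.
q_{Folio} = 216 − 2·103.2 + 108.8 = 118.4.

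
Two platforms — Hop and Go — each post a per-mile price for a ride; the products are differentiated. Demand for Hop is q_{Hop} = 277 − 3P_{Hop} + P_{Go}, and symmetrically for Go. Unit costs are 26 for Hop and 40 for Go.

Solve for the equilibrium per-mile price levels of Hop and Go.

72.2, 78.2

Hop's profit: π = (P_{Hop} − 26)(277 − 3P_{Hop} + P_{Go}).
∂π/∂P_{Hop} = 355 − 6P_{Hop} + P_{Go} = 0 ⇒ P_{Hop} = 355/6 + (1/6)P_{Go}.
Similarly P_{Go} = 397/6 + (1/6)P_{Hop}.
Solving the two reaction functions simultaneously: (1 − (1/6)(1/6))P_{Hop} = 355/6 + (1/6)·(397/6), so (35/36)P_{Hop} = 2527/36 and P_{Hop} = 72.2.
Then P_{Go} = 397/6 + (1/6)·72.2 = 78.2.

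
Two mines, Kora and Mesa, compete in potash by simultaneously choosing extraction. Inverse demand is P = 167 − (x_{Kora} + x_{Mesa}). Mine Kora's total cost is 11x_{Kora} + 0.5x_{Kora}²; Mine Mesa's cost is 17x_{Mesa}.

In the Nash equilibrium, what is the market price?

75.8

Mine Kora's profit: π = x_{Kora}(167 − (x_{Kora} + x_{Mesa})) − 11x_{Kora} − 0.5x_{Kora}².
∂π/∂x_{Kora} = 156 − 3x_{Kora} − x_{Mesa} = 0, so x_{Kora} = 52 − (1/3)x_{Mesa}.
For Mesa: ∂π/∂x_{Mesa} = 150 − 2x_{Mesa} − x_{Kora} = 0 ⇒ x_{Mesa} = 75 − 0.5x_{Kora}.
Plugging x_{Mesa} into Kora's best response: x_{Kora} = 52 − (1/3)(75 − 0.5x_{Kora}) ⇒ (5/6)x_{Kora} = 27, so x_{Kora} = 32.4.
Then x_{Mesa} = 75 − 0.5·32.4 = 58.8.
Equilibrium price: P = 167 − 91.2 = 75.8.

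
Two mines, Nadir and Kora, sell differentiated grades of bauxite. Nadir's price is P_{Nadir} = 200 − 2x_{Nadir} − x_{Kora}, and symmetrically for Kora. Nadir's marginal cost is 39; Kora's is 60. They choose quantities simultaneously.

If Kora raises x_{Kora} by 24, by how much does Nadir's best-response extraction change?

-6

Mine Nadir's profit: π = x_{Nadir}(200 − 2x_{Nadir} − x_{Kora}) − 39x_{Nadir}.
∂π/∂x_{Nadir} = 161 − 4x_{Nadir} − x_{Kora} = 0 ⇒ x_{Nadir} = 40.25 − 0.25x_{Kora}.
The reaction-function slope is −0.25, so a 24-unit rise in x_{Kora} moves x_{Nadir} by −0.25 × 24 = −6. Nadir's best response falls — the actions are strategic substitutes.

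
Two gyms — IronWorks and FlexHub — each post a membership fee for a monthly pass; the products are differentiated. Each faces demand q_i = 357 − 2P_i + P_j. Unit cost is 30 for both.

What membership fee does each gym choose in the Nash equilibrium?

IronWorks's profit: π = (P_{IronWorks} − 30)(357 − 2P_{IronWorks} + P_{FlexHub}).
∂π/∂P_{IronWorks} = 417 − 4P_{IronWorks} + P_{FlexHub} = 0 ⇒ P_{IronWorks} = 104.25 + 0.25P_{FlexHub}.
The game is symmetric, so in equilibrium P_{FlexHub} = P_{IronWorks}: the reaction function gives 0.75P_{IronWorks} = 104.25, hence P_{IronWorks} = 139.

139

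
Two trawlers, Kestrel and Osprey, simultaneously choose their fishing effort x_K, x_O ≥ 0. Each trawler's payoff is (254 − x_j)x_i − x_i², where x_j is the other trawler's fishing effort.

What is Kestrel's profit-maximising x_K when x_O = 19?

Kestrel's payoff is (254 − x_O)x_K − x_K².
∂π/∂x_K = 254 − x_O − 2x_K = 0, so x_K = 127 − 0.5x_O.
At x_O = 19: x_K = 127 − 0.5·19 = 117.5.

117.5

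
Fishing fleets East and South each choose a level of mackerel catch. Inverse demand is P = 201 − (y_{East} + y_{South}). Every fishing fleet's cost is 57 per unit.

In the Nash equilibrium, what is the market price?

105

Fishing fleet East's profit: π = y_{East}(201 − (y_{East} + y_{South})) − 57y_{East}.
∂π/∂y_{East} = 144 − 2y_{East} − y_{South} = 0, so y_{East} = 72 − 0.5y_{South}.
The game is symmetric, so in equilibrium y_{South} = y_{East}: the reaction function gives 1.5y_{East} = 72, hence y_{East} = 48.
Equilibrium price: P = 201 − 96 = 105.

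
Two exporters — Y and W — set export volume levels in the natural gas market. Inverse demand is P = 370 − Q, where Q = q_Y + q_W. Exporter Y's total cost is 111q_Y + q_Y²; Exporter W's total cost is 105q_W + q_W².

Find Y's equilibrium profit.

Exporter Y's profit: π = q_Y(370 − (q_Y + q_W)) − 111q_Y − q_Y².
∂π/∂q_Y = 259 − 4q_Y − q_W = 0, so q_Y = 64.75 − 0.25q_W.
By the same steps for W: q_W = 66.25 − 0.25q_Y.
Substituting the second reaction function into the first: q_Y = 64.75 − 0.25(66.25 − 0.25q_Y), which gives 0.9375q_Y = 48.1875 ⇒ q_Y = 51.4.
Then q_W = 66.25 − 0.25·51.4 = 53.4.
Price P = 370 − 104.8 = 265.2.
Y's profit: (265.2 − 111)·51.4 − (51.4)² = 5283.92.

5283.92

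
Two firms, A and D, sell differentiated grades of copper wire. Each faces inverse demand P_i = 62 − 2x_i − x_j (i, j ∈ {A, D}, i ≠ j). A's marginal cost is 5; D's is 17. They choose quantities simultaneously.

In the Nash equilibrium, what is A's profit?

297.68

Firm A's profit: π = x_A(62 − 2x_A − x_D) − 5x_A.
∂π/∂x_A = 57 − 4x_A − x_D = 0 ⇒ x_A = 14.25 − 0.25x_D.
Similarly x_D = 11.25 − 0.25x_A.
Plugging x_D into A's best response: x_A = 14.25 − 0.25(11.25 − 0.25x_A) ⇒ 0.9375x_A = 11.4375, so x_A = 12.2.
Then x_D = 11.25 − 0.25·12.2 = 8.2.
P_A = 62 − 2·12.2 − 8.2 = 29.4.
Profit = (29.4 − 5)·12.2 = 297.68.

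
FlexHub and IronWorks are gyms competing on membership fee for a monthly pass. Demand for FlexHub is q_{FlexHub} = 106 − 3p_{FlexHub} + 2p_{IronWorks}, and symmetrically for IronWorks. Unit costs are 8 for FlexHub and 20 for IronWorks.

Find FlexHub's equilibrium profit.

2146.6875

FlexHub's profit: π = (p_{FlexHub} − 8)(106 − 3p_{FlexHub} + 2p_{IronWorks}).
∂π/∂p_{FlexHub} = 130 − 6p_{FlexHub} + 2p_{IronWorks} = 0 ⇒ p_{FlexHub} = 65/3 + (1/3)p_{IronWorks}.
Similarly p_{IronWorks} = 83/3 + (1/3)p_{FlexHub}.
Solving the two reaction functions simultaneously: (1 − (1/3)(1/3))p_{FlexHub} = 65/3 + (1/3)·(83/3), so (8/9)p_{FlexHub} = 278/9 and p_{FlexHub} = 34.75.
Then p_{IronWorks} = 83/3 + (1/3)·34.75 = 39.25.
q_{FlexHub} = 106 − 3·34.75 + 2·39.25 = 80.25.
Profit = (34.75 − 8)·80.25 = 2146.6875.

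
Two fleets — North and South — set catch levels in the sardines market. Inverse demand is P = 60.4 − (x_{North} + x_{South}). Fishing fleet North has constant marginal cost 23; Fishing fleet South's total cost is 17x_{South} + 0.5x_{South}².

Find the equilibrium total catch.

23.64

Fishing fleet North's profit: π = x_{North}(60.4 − (x_{North} + x_{South})) − 23x_{North}.
∂π/∂x_{North} = 37.4 − 2x_{North} − x_{South} = 0, so x_{North} = 18.7 − 0.5x_{South}.
For South: ∂π/∂x_{South} = 43.4 − 3x_{South} − x_{North} = 0 ⇒ x_{South} = 217/15 − (1/3)x_{North}.
Substituting the second reaction function into the first: x_{North} = 18.7 − 0.5(217/15 − (1/3)x_{North}), which gives (5/6)x_{North} = 172/15 ⇒ x_{North} = 13.76.
Then x_{South} = 217/15 − (1/3)·13.76 = 9.88.
Total catch: 13.76 + 9.88 = 23.64.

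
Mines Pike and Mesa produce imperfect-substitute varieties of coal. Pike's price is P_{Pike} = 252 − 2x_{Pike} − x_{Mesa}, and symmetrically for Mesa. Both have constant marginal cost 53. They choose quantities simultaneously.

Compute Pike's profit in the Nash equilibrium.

3168.08

Mine Pike's profit: π = x_{Pike}(252 − 2x_{Pike} − x_{Mesa}) − 53x_{Pike}.
∂π/∂x_{Pike} = 199 − 4x_{Pike} − x_{Mesa} = 0 ⇒ x_{Pike} = 49.75 − 0.25x_{Mesa}.
The game is symmetric, so in equilibrium x_{Mesa} = x_{Pike}: the reaction function gives 1.25x_{Pike} = 49.75, hence x_{Pike} = 39.8.
P_{Pike} = 252 − 2·39.8 − 39.8 = 132.6.
Profit = (132.6 − 53)·39.8 = 3168.08.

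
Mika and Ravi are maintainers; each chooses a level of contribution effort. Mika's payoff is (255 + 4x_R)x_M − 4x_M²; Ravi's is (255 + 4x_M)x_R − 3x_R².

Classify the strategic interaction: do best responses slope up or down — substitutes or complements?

strategic complements

Expanding Mika's payoff: 255x_M + 4x_Rx_M − 4x_M².
∂π/∂x_M = 255 + 4x_R − 8x_M = 0, so x_M = 31.875 + 0.5x_R.
The best-response slope dx_M/dx_R = 0.5 > 0: the reaction function is upward-sloping, so the choices are strategic complements.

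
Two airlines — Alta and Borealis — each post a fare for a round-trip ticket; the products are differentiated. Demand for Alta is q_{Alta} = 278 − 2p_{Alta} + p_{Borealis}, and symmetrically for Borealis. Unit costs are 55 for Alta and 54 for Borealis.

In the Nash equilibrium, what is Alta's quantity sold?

Alta's profit: π = (p_{Alta} − 55)(278 − 2p_{Alta} + p_{Borealis}).
∂π/∂p_{Alta} = 388 − 4p_{Alta} + p_{Borealis} = 0 ⇒ p_{Alta} = 97 + 0.25p_{Borealis}.
Similarly p_{Borealis} = 96.5 + 0.25p_{Alta}.
Solving the two reaction functions simultaneously: (1 − (0.25)(0.25))p_{Alta} = 97 + 0.25·96.5, so 0.9375p_{Alta} = 121.125 and p_{Alta} = 129.2.
Then p_{Borealis} = 96.5 + 0.25·129.2 = 128.8.
q_{Alta} = 278 − 2·129.2 + 128.8 = 148.4.

148.4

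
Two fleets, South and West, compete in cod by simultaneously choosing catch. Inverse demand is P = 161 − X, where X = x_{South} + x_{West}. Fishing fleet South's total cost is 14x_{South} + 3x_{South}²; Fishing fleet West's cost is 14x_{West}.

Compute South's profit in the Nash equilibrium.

384.16

Fishing fleet South's profit: π = x_{South}(161 − (x_{South} + x_{West})) − 14x_{South} − 3x_{South}².
∂π/∂x_{South} = 147 − 8x_{South} − x_{West} = 0, so x_{South} = 18.375 − 0.125x_{West}.
For West: ∂π/∂x_{West} = 147 − 2x_{West} − x_{South} = 0 ⇒ x_{West} = 73.5 − 0.5x_{South}.
Solving the two reaction functions simultaneously: (1 − (−0.125)(−0.5))x_{South} = 18.375 − 0.125·73.5, so 0.9375x_{South} = 9.1875 and x_{South} = 9.8.
Then x_{West} = 73.5 − 0.5·9.8 = 68.6.
Price P = 161 − 78.4 = 82.6.
South's profit: (82.6 − 14)·9.8 − 3(9.8)² = 384.16.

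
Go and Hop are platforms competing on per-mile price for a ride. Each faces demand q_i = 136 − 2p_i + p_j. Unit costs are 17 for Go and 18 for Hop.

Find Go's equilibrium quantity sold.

79.6

Go's profit: π = (p_{Go} − 17)(136 − 2p_{Go} + p_{Hop}).
∂π/∂p_{Go} = 170 − 4p_{Go} + p_{Hop} = 0 ⇒ p_{Go} = 42.5 + 0.25p_{Hop}.
Similarly p_{Hop} = 43 + 0.25p_{Go}.
Substituting the second reaction function into the first: p_{Go} = 42.5 + 0.25(43 + 0.25p_{Go}), which gives 0.9375p_{Go} = 53.25 ⇒ p_{Go} = 56.8.
Then p_{Hop} = 43 + 0.25·56.8 = 57.2.
q_{Go} = 136 − 2·56.8 + 57.2 = 79.6.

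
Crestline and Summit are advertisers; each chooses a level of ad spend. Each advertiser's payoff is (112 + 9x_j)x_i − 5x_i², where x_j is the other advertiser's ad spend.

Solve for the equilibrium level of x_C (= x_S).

Crestline's payoff is (112 + 9x_S)x_C − 5x_C².
∂π/∂x_C = 112 + 9x_S − 10x_C = 0, so x_C = 11.2 + 0.9x_S.
By symmetry x_S = x_C; substituting into the reaction function, 0.1x_C = 11.2 and x_C = 112.

112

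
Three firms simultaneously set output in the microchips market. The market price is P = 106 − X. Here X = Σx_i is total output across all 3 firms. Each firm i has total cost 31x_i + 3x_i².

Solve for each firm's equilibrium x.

A representative firm's profit is π_i = x_i(106 − X) − 31x_i − 3x_i², with X = x_i + Σ_{j≠i} x_j.
First-order condition: 75 − 8x_i − Σ_{j≠i} x_j = 0.
In a symmetric equilibrium every firm chooses the same x, so Σ_{j≠i} x_j = 2x. The condition becomes 75 − 10x = 0, giving x = 75/10 = 7.5.

7.5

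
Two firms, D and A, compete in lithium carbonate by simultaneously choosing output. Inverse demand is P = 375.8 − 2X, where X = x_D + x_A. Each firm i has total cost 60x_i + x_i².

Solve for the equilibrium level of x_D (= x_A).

Firm D's profit: π = x_D(375.8 − 2(x_D + x_A)) − 60x_D − x_D².
∂π/∂x_D = 315.8 − 6x_D − 2x_A = 0, so x_D = 1579/30 − (1/3)x_A.
The game is symmetric, so in equilibrium x_A = x_D: the reaction function gives (4/3)x_D = 1579/30, hence x_D = 39.475.

39.475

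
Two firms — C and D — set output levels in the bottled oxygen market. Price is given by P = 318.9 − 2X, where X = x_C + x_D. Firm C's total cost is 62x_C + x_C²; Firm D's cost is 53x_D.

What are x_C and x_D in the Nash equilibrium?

24.79, 54.08

Firm C's profit: π = x_C(318.9 − 2(x_C + x_D)) − 62x_C − x_C².
∂π/∂x_C = 256.9 − 6x_C − 2x_D = 0, so x_C = 2569/60 − (1/3)x_D.
For D: ∂π/∂x_D = 265.9 − 4x_D − 2x_C = 0 ⇒ x_D = 66.475 − 0.5x_C.
Plugging x_D into C's best response: x_C = 2569/60 − (1/3)(66.475 − 0.5x_C) ⇒ (5/6)x_C = 2479/120, so x_C = 24.79.
Then x_D = 66.475 − 0.5·24.79 = 54.08.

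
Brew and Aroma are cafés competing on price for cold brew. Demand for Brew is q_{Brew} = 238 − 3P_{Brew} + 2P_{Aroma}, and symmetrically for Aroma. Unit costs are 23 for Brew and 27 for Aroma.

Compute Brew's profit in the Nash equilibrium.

8910.75

Brew's profit: π = (P_{Brew} − 23)(238 − 3P_{Brew} + 2P_{Aroma}).
∂π/∂P_{Brew} = 307 − 6P_{Brew} + 2P_{Aroma} = 0 ⇒ P_{Brew} = 307/6 + (1/3)P_{Aroma}.
Similarly P_{Aroma} = 319/6 + (1/3)P_{Brew}.
Solving the two reaction functions simultaneously: (1 − (1/3)(1/3))P_{Brew} = 307/6 + (1/3)·(319/6), so (8/9)P_{Brew} = 620/9 and P_{Brew} = 77.5.
Then P_{Aroma} = 319/6 + (1/3)·77.5 = 79.
q_{Brew} = 238 − 3·77.5 + 2·79 = 163.5.
Profit = (77.5 − 23)·163.5 = 8910.75.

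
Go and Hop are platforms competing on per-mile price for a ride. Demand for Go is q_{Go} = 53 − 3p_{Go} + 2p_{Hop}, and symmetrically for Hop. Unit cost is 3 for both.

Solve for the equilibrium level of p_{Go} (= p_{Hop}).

15.5

Go's profit: π = (p_{Go} − 3)(53 − 3p_{Go} + 2p_{Hop}).
∂π/∂p_{Go} = 62 − 6p_{Go} + 2p_{Hop} = 0 ⇒ p_{Go} = 31/3 + (1/3)p_{Hop}.
Setting p_{Go} = p_{Hop} in the reaction function: p_{Go} = 31/3 + (1/3)p_{Go}, so p_{Go} = (31/3) / (2/3) = 15.5.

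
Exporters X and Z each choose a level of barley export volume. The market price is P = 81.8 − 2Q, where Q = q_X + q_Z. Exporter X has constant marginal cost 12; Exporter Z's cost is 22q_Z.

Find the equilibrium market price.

38.6

Exporter X's profit: π = q_X(81.8 − 2(q_X + q_Z)) − 12q_X.
∂π/∂q_X = 69.8 − 4q_X − 2q_Z = 0, so q_X = 17.45 − 0.5q_Z.
By the same steps for Z: q_Z = 14.95 − 0.5q_X.
Plugging q_Z into X's best response: q_X = 17.45 − 0.5(14.95 − 0.5q_X) ⇒ 0.75q_X = 9.975, so q_X = 13.3.
Then q_Z = 14.95 − 0.5·13.3 = 8.3.
Equilibrium price: P = 81.8 − 2·21.6 = 38.6.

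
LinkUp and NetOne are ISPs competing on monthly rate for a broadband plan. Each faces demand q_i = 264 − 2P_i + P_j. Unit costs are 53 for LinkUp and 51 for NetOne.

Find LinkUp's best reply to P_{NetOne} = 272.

160.5

LinkUp's profit: π = (P_{LinkUp} − 53)(264 − 2P_{LinkUp} + P_{NetOne}).
∂π/∂P_{LinkUp} = 370 − 4P_{LinkUp} + P_{NetOne} = 0 ⇒ P_{LinkUp} = 92.5 + 0.25P_{NetOne}.
At P_{NetOne} = 272: P_{LinkUp} = 92.5 + 0.25·272 = 160.5.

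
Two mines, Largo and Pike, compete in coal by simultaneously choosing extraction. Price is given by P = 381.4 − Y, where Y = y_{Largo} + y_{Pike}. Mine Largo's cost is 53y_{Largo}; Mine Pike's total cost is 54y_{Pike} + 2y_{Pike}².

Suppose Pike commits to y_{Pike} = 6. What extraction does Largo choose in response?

Mine Largo's profit: π = y_{Largo}(381.4 − (y_{Largo} + y_{Pike})) − 53y_{Largo}.
∂π/∂y_{Largo} = 328.4 − 2y_{Largo} − y_{Pike} = 0, so y_{Largo} = 164.2 − 0.5y_{Pike}.
At y_{Pike} = 6: y_{Largo} = 164.2 − 0.5·6 = 161.2.

161.2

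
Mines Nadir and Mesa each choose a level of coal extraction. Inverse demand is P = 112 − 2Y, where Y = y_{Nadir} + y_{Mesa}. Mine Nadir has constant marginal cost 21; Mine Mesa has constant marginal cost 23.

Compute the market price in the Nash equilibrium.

52

Mine Nadir's profit: π = y_{Nadir}(112 − 2(y_{Nadir} + y_{Mesa})) − 21y_{Nadir}.
∂π/∂y_{Nadir} = 91 − 4y_{Nadir} − 2y_{Mesa} = 0, so y_{Nadir} = 22.75 − 0.5y_{Mesa}.
By the same steps for Mesa: y_{Mesa} = 22.25 − 0.5y_{Nadir}.
Solving the two reaction functions simultaneously: (1 − (−0.5)(−0.5))y_{Nadir} = 22.75 − 0.5·22.25, so 0.75y_{Nadir} = 11.625 and y_{Nadir} = 15.5.
Then y_{Mesa} = 22.25 − 0.5·15.5 = 14.5.
Equilibrium price: P = 112 − 2·30 = 52.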